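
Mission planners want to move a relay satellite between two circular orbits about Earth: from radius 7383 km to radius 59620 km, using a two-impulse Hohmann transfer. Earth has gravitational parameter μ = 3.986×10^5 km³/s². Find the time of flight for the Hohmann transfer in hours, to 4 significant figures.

Semi-major axis of the transfer orbit: a_t = (7383 + 59620)/2 = 33501.5 km.
Transfer time t = π√(a_t³/μ) = π√((33501.5)³ / 3.986×10^5) = 30512 s.
Converting: 30512 s ÷ 3600 s/hour = 8.476 hours.

t = 8.476 hours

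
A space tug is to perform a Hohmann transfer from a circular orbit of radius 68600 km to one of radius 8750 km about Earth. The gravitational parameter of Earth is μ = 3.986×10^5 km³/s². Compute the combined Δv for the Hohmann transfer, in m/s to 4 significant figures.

Δv = 3504 m/s

Semi-major axis of the transfer orbit: a_t = (68600 + 8750)/2 = 38675 km.
Circular speed at r₁: v₁ = √(μ/r₁) = √(3.986×10^5/68600) = 2.4105 km/s.
Transfer-orbit speed at r₁ (vis-viva equation): v_a = √[μ(2/r₁ − 1/a_t)] = 1.1466 km/s.
First burn Δv₁ = |v_a − v₁| = 1.264 km/s.
Circular speed at r₂: v₂ = √(μ/r₂) = 6.749 km/s.
Transfer-orbit speed at r₂: v_p = √[μ(2/r₂ − 1/a_t)] = 8.989 km/s.
Second burn Δv₂ = |v₂ − v_p| = 2.240 km/s.
Total Δv = Δv₁ + Δv₂ = 3.504 km/s.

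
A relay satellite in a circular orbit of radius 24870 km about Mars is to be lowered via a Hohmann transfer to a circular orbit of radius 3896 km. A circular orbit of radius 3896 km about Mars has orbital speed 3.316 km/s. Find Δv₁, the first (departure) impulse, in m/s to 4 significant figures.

Δv₁ = 629.4 m/s

From the circular-orbit relation v² = μ/r at r = 3896 km: μ = v²r = (3.316)² × 3896 = 42839.9 km³/s².
The Hohmann ellipse has a_t = (r₁ + r₂)/2 = 14383 km.
On the circular orbit at r = 24870 km, v_c = √(μ/r) = 1.3125 km/s.
Vis-viva on the transfer ellipse at r = 24870 km gives v_t = √[μ(2/r − 1/a_t)] = 0.68308 km/s.
Δv₁ = |v_t − v_c| = |0.68308 − 1.3125| = 0.6294 km/s.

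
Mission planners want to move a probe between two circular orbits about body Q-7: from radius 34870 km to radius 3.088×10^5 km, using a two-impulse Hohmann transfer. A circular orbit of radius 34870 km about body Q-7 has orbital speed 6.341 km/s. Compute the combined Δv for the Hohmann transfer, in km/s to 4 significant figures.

From the circular-orbit relation v² = μ/r at r = 34870 km: μ = v²r = (6.341)² × 34870 = 1.40206×10^6 km³/s².
Transfer-ellipse semi-major axis a_t = (r₁ + r₂)/2 = (34870 + 3.088×10^5)/2 = 1.71835×10^5 km.
Circular speed at r₁: v₁ = √(μ/r₁) = √(1.40206×10^6/34870) = 6.341 km/s.
Transfer-orbit speed at r₁ (v² = μ(2/r − 1/a)): v_p = √[μ(2/r₁ − 1/a_t)] = 8.500 km/s.
First burn Δv₁ = |v_p − v₁| = 2.159 km/s.
At r₂, v₂ = √(μ/r₂) = 2.131 km/s.
Transfer-orbit speed at r₂: v_a = √[μ(2/r₂ − 1/a_t)] = 0.9599 km/s.
Second burn Δv₂ = |v₂ − v_a| = 1.171 km/s.
Total Δv = Δv₁ + Δv₂ = 3.330 km/s.

Δv = 3.330 km/s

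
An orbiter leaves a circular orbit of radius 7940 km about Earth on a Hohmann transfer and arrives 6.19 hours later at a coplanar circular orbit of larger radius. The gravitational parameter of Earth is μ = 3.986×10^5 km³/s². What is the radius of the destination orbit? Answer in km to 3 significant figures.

Transfer time t = 6.19 hours = 22284 s, and t = π√(a_t³/μ).
So a_t = (μ t²/π²)^(1/3) = (3.986×10^5 × (22284)² / π²)^(1/3) = 27169 km.
Since a_t = (r₁ + r₂)/2, r₂ = 2a_t − r₁ = 2×27169 − 7940 = 46398 km.

r₂ = 46400 km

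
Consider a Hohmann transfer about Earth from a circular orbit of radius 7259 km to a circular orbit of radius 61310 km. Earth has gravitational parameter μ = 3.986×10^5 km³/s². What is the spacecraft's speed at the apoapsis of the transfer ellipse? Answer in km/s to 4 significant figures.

v = 1.173 km/s

The Hohmann ellipse has a_t = (r₁ + r₂)/2 = 34284.5 km.
At apoapsis, r = 61310 km.
From the vis-viva equation, v = √[μ(2/r − 1/a_t)] = 1.173 km/s.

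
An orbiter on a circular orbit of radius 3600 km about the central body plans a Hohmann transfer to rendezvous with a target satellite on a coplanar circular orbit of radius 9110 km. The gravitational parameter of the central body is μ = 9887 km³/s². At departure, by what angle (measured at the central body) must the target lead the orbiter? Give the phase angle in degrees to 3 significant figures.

φ = 75.1°

The Hohmann ellipse has a_t = (r₁ + r₂)/2 = 6355 km.
The half-period of the transfer ellipse is t = π√(a_t³/μ) = 16006 s.
Target angular speed ω₂ = √(μ/r₂³) = 1.1435×10^-4 rad/s.
Angle swept by the target during transfer: ω₂·t = 1.830 rad = 104.9°.
Arrival is 180° from departure on the ellipse, so φ = 180° − 104.9° = 75.1°.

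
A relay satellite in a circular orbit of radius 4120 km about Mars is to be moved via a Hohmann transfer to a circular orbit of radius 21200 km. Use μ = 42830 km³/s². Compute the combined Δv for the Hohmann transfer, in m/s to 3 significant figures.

Transfer-ellipse semi-major axis a_t = (r₁ + r₂)/2 = (4120 + 21200)/2 = 12660 km.
At r₁ the circular-orbit speed is v₁ = √(μ/r₁) = 3.2242 km/s.
Transfer-orbit speed at r₁ (vis-viva): v_p = √[μ(2/r₁ − 1/a_t)] = 4.1723 km/s.
First burn Δv₁ = |v_p − v₁| = 0.9481 km/s.
Circular speed at r₂: v₂ = √(μ/r₂) = 1.42137 km/s.
Transfer-orbit speed at r₂: v_a = √[μ(2/r₂ − 1/a_t)] = 0.810845 km/s.
Second burn Δv₂ = |v₂ − v_a| = 0.6105 km/s.
Total Δv = Δv₁ + Δv₂ = 1.559 km/s.

Δv = 1560 m/s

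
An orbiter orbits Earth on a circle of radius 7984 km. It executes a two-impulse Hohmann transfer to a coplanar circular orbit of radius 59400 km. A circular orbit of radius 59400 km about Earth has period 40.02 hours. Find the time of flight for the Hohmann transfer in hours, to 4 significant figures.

t = 8.548 hours

From Kepler's third law T² = 4π²r³/μ at r = 59400 km, T = 40.02 hours = 40.02 × 3600 s = 1.44072×10^5 s: μ = 4π²r³/T² = 3.98621×10^5 km³/s².
Transfer-ellipse semi-major axis a_t = (r₁ + r₂)/2 = (7984 + 59400)/2 = 33692 km.
Transfer time t = π√(a_t³/μ) = π√((33692)³ / 3.98621×10^5) = 30772 s.
Converting: 30772 s ÷ 3600 s/hour = 8.548 hours.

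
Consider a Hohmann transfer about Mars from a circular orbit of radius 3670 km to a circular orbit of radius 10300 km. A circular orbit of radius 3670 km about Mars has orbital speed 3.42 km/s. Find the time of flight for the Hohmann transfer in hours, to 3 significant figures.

From the circular-orbit relation v² = μ/r at r = 3670 km: μ = v²r = (3.42)² × 3670 = 42925.8 km³/s².
The Hohmann ellipse has a_t = (r₁ + r₂)/2 = 6985 km.
Transfer time t = π√(a_t³/μ) = π√((6985)³ / 42925.8) = 8852 s.
Converting: 8852 s ÷ 3600 s/hour = 2.46 hours.

t = 2.46 hours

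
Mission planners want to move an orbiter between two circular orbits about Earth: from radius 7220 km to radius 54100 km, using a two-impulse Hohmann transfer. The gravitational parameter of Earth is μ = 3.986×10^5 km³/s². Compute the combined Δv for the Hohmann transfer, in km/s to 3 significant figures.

Δv = 3.84 km/s

Semi-major axis of the transfer orbit: a_t = (7220 + 54100)/2 = 30660 km.
At r₁ the circular-orbit speed is v₁ = √(μ/r₁) = 7.430 km/s.
Transfer-orbit speed at r₁ (vis-viva): v_p = √[μ(2/r₁ − 1/a_t)] = 9.870 km/s.
First burn Δv₁ = |v_p − v₁| = 2.440 km/s.
At r₂, v₂ = √(μ/r₂) = 2.714 km/s.
Transfer-orbit speed at r₂: v_a = √[μ(2/r₂ − 1/a_t)] = 1.317 km/s.
Second burn Δv₂ = |v₂ − v_a| = 1.397 km/s.
Δv = Δv₁ + Δv₂ = 2.440 + 1.397 = 3.837 km/s.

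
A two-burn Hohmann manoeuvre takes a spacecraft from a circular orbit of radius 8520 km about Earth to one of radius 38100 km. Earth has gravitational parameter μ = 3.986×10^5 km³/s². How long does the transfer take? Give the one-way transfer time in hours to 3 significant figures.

t = 4.92 hours

The Hohmann ellipse has a_t = (r₁ + r₂)/2 = 23310 km.
By Kepler's third law the transfer-orbit period is T = 2π√(a_t³/μ), so t = T/2 = 17710 s.
Converting: 17710 s ÷ 3600 s/hour = 4.92 hours.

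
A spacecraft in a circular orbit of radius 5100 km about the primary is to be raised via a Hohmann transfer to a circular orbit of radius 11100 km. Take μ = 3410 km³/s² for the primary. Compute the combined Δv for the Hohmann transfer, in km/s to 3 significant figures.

The Hohmann ellipse has a_t = (r₁ + r₂)/2 = 8100 km.
Circular speed at r₁: v₁ = √(μ/r₁) = √(3410/5100) = 0.8177 km/s.
Transfer-orbit speed at r₁ (vis-viva): v_p = √[μ(2/r₁ − 1/a_t)] = 0.9572 km/s.
First burn Δv₁ = |v_p − v₁| = 0.1395 km/s.
At r₂, v₂ = √(μ/r₂) = 0.5543 km/s.
Transfer-orbit speed at r₂: v_a = √[μ(2/r₂ − 1/a_t)] = 0.4398 km/s.
Second burn Δv₂ = |v₂ − v_a| = 0.1145 km/s.
Total Δv = Δv₁ + Δv₂ = 0.2540 km/s.

Δv = 0.254 km/s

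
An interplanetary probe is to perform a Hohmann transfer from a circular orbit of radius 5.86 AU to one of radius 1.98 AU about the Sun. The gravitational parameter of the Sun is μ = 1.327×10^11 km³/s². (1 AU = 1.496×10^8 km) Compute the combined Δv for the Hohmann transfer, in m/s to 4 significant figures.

In km: r₁ = 5.86 × 1.496×10^8 = 8.76656×10^8 km; r₂ = 1.98 × 1.496×10^8 = 2.96208×10^8 km.
Semi-major axis of the transfer orbit: a_t = (8.76656×10^8 + 2.96208×10^8)/2 = 5.86432×10^8 km.
Circular speed at r₁: v₁ = √(μ/r₁) = √(1.327×10^11/8.76656×10^8) = 12.303 km/s.
Transfer-orbit speed at r₁ (v² = μ(2/r − 1/a)): v_a = √[μ(2/r₁ − 1/a_t)] = 8.7440 km/s.
First burn Δv₁ = |v_a − v₁| = 3.559 km/s.
Circular speed at r₂: v₂ = √(μ/r₂) = 21.166 km/s.
Transfer-orbit speed at r₂: v_p = √[μ(2/r₂ − 1/a_t)] = 25.879 km/s.
Second burn Δv₂ = |v₂ − v_p| = 4.713 km/s.
Δv = Δv₁ + Δv₂ = 3.559 + 4.713 = 8.272 km/s.

Δv = 8272 m/s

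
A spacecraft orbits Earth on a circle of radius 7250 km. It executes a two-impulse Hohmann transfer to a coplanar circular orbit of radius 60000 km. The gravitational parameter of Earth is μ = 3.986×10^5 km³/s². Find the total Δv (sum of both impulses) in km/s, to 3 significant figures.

Semi-major axis of the transfer orbit: a_t = (7250 + 60000)/2 = 33625 km.
At r₁ the circular-orbit speed is v₁ = √(μ/r₁) = 7.415 km/s.
On the transfer ellipse at r₁, vis-viva equation gives v_p = √[μ(2/r₁ − 1/a_t)] = 9.905 km/s.
First burn Δv₁ = |v_p − v₁| = 2.490 km/s.
Circular speed at r₂: v₂ = √(μ/r₂) = 2.5775 km/s.
Transfer-orbit speed at r₂: v_a = √[μ(2/r₂ − 1/a_t)] = 1.1968 km/s.
Second burn Δv₂ = |v₂ − v_a| = 1.381 km/s.
Δv = Δv₁ + Δv₂ = 2.490 + 1.381 = 3.871 km/s.

Δv = 3.87 km/s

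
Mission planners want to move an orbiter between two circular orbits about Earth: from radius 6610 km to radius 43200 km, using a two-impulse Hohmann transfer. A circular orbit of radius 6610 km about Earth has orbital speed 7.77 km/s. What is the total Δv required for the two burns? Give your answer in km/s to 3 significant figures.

Δv = 3.94 km/s

From the circular-orbit relation v² = μ/r at r = 6610 km: μ = v²r = (7.77)² × 6610 = 3.99065×10^5 km³/s².
Semi-major axis of the transfer orbit: a_t = (6610 + 43200)/2 = 24905 km.
At r₁ the circular-orbit speed is v₁ = √(μ/r₁) = 7.7700 km/s.
Transfer-orbit speed at r₁ (vis-viva equation): v_p = √[μ(2/r₁ − 1/a_t)] = 10.233 km/s.
First burn Δv₁ = |v_p − v₁| = 2.463 km/s.
Circular speed at r₂: v₂ = √(μ/r₂) = 3.03934 km/s.
Transfer-orbit speed at r₂: v_a = √[μ(2/r₂ − 1/a_t)] = 1.56580 km/s.
Second burn Δv₂ = |v₂ − v_a| = 1.474 km/s.
Δv = Δv₁ + Δv₂ = 2.463 + 1.474 = 3.937 km/s.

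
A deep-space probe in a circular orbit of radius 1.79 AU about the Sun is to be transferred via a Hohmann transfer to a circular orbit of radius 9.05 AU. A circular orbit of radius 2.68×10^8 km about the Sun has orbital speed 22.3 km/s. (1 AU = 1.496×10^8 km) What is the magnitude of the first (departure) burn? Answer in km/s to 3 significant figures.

Δv₁ = 6.52 km/s

From the circular-orbit relation v² = μ/r at r = 2.68×10^8 km: μ = v²r = (22.3)² × 2.68×10^8 = 1.33274×10^11 km³/s².
In km: r₁ = 1.79 × 1.496×10^8 = 2.67784×10^8 km; r₂ = 9.05 × 1.496×10^8 = 1.35388×10^9 km.
Semi-major axis of the transfer orbit: a_t = (2.67784×10^8 + 1.35388×10^9)/2 = 8.10832×10^8 km.
On the circular orbit at r = 2.67784×10^8 km, v_c = √(μ/r) = 22.309 km/s.
Transfer-orbit speed at the same r (vis-viva, a = a_t): v_t = √[μ(2/r − 1/a_t)] = 28.827 km/s.
Δv₁ = |v_t − v_c| = |28.827 − 22.309| = 6.518 km/s.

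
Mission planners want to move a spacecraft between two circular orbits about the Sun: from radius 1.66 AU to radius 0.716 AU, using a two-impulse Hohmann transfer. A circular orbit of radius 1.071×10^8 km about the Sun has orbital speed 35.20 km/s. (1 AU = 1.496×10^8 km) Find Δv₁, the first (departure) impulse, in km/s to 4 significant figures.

From the circular-orbit relation v² = μ/r at r = 1.071×10^8 km: μ = v²r = (35.20)² × 1.071×10^8 = 1.32701×10^11 km³/s².
In km: r₁ = 1.66 × 1.496×10^8 = 2.48336×10^8 km; r₂ = 0.716 × 1.496×10^8 = 1.071136×10^8 km.
Transfer-ellipse semi-major axis a_t = (r₁ + r₂)/2 = (2.48336×10^8 + 1.071136×10^8)/2 = 1.777248×10^8 km.
Circular speed at r = 2.48336×10^8 km: v_c = √(μ/r) = 23.12 km/s.
Transfer-orbit speed at the same r (vis-viva, a = a_t): v_t = √[μ(2/r − 1/a_t)] = 17.95 km/s.
Δv₁ = |v_t − v_c| = |17.95 − 23.12| = 5.170 km/s.

Δv₁ = 5.170 km/s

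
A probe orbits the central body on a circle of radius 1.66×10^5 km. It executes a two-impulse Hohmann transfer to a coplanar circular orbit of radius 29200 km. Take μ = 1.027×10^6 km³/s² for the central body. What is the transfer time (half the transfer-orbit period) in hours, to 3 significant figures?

Transfer-ellipse semi-major axis a_t = (r₁ + r₂)/2 = (1.660×10^5 + 29200)/2 = 97600 km.
By Kepler's third law the transfer-orbit period is T = 2π√(a_t³/μ), so t = T/2 = 94520 s.
Converting: 94520 s ÷ 3600 s/hour = 26.3 hours.

t = 26.3 hours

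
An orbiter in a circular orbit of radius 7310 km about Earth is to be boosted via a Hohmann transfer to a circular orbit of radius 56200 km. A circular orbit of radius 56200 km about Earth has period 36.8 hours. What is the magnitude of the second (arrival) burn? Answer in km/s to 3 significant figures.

From Kepler's third law T² = 4π²r³/μ at r = 56200 km, T = 36.8 hours = 36.8 × 3600 s = 1.3248×10^5 s: μ = 4π²r³/T² = 3.99271×10^5 km³/s².
The Hohmann ellipse has a_t = (r₁ + r₂)/2 = 31755 km.
Circular speed at r = 56200 km: v_c = √(μ/r) = 2.6654 km/s.
Transfer-orbit speed at the same r (vis-viva, a = a_t): v_t = √[μ(2/r − 1/a_t)] = 1.2788 km/s.
Δv₂ = |v_t − v_c| = |1.2788 − 2.6654| = 1.387 km/s.

Δv₂ = 1.39 km/s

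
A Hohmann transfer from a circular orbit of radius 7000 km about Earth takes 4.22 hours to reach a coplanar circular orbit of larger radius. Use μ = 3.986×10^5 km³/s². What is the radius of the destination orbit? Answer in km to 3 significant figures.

Transfer time t = 4.22 hours = 15192 s, and t = π√(a_t³/μ).
So a_t = (μ t²/π²)^(1/3) = (3.986×10^5 × (15192)² / π²)^(1/3) = 21045 km.
Since a_t = (r₁ + r₂)/2, r₂ = 2a_t − r₁ = 2×21045 − 7000 = 35090 km.

r₂ = 35100 km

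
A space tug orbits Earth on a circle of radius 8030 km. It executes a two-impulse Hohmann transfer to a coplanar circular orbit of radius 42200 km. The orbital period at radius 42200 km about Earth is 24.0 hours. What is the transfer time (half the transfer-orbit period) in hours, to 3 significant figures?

From Kepler's third law T² = 4π²r³/μ at r = 42200 km, T = 24.0 hours = 24.0 × 3600 s = 86400 s: μ = 4π²r³/T² = 3.97438×10^5 km³/s².
Transfer-ellipse semi-major axis a_t = (r₁ + r₂)/2 = (8030 + 42200)/2 = 25115 km.
Half the transfer-orbit period gives t = π√(a_t³/μ) = 19830 s.
Converting: 19830 s ÷ 3600 s/hour = 5.51 hours.

t = 5.51 hours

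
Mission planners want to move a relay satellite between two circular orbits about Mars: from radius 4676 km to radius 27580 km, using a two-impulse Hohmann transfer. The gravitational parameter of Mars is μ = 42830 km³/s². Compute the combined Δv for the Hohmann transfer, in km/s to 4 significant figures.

The Hohmann ellipse has a_t = (r₁ + r₂)/2 = 16128 km.
Circular speed at r₁: v₁ = √(μ/r₁) = √(42830/4676) = 3.0265 km/s.
On the transfer ellipse at r₁, v² = μ(2/r − 1/a) gives v_p = √[μ(2/r₁ − 1/a_t)] = 3.9577 km/s.
First burn Δv₁ = |v_p − v₁| = 0.9312 km/s.
Circular speed at r₂: v₂ = √(μ/r₂) = 1.2462 km/s.
Transfer-orbit speed at r₂: v_a = √[μ(2/r₂ − 1/a_t)] = 0.67100 km/s.
Second burn Δv₂ = |v₂ − v_a| = 0.5752 km/s.
Total Δv = Δv₁ + Δv₂ = 1.506 km/s.

Δv = 1.506 km/s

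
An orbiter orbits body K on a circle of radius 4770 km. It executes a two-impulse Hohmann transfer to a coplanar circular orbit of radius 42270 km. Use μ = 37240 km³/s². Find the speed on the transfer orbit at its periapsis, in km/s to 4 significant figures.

Transfer-ellipse semi-major axis a_t = (r₁ + r₂)/2 = (4770 + 42270)/2 = 23520 km.
At periapsis, r = 4770 km.
Applying v² = μ(2/r − 1/a_t): v = 3.746 km/s.

v = 3.746 km/s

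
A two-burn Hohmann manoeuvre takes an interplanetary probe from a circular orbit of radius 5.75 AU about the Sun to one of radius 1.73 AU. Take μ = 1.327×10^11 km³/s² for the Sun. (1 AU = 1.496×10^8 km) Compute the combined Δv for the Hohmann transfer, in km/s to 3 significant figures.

In km: r₁ = 5.75 × 1.496×10^8 = 8.602×10^8 km; r₂ = 1.73 × 1.496×10^8 = 2.58808×10^8 km.
Transfer-ellipse semi-major axis a_t = (r₁ + r₂)/2 = (8.602×10^8 + 2.58808×10^8)/2 = 5.59504×10^8 km.
Circular speed at r₁: v₁ = √(μ/r₁) = √(1.327×10^11/8.602×10^8) = 12.42 km/s.
Transfer-orbit speed at r₁ (v² = μ(2/r − 1/a)): v_a = √[μ(2/r₁ − 1/a_t)] = 8.447 km/s.
First burn Δv₁ = |v_a − v₁| = 3.973 km/s.
At r₂, v₂ = √(μ/r₂) = 22.644 km/s.
Transfer-orbit speed at r₂: v_p = √[μ(2/r₂ − 1/a_t)] = 28.077 km/s.
Second burn Δv₂ = |v₂ − v_p| = 5.433 km/s.
Δv = Δv₁ + Δv₂ = 3.973 + 5.433 = 9.406 km/s.

Δv = 9.41 km/s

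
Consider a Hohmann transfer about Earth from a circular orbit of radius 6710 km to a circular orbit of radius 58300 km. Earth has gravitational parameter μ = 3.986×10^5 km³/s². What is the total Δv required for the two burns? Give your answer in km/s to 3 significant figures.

Semi-major axis of the transfer orbit: a_t = (6710 + 58300)/2 = 32505 km.
At r₁ the circular-orbit speed is v₁ = √(μ/r₁) = 7.707391 km/s.
On the transfer ellipse at r₁, vis-viva equation gives v_p = √[μ(2/r₁ − 1/a_t)] = 10.32206 km/s.
First burn Δv₁ = |v_p − v₁| = 2.61467 km/s.
Circular speed at r₂: v₂ = √(μ/r₂) = 2.614775 km/s.
Transfer-orbit speed at r₂: v_a = √[μ(2/r₂ − 1/a_t)] = 1.188011 km/s.
Second burn Δv₂ = |v₂ − v_a| = 1.42676 km/s.
Δv = Δv₁ + Δv₂ = 2.61467 + 1.42676 = 4.041 km/s.

Δv = 4.04 km/s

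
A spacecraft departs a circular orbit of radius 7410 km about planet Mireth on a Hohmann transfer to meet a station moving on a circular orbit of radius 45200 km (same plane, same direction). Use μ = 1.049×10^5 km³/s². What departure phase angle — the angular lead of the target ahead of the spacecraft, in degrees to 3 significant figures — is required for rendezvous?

φ = 100°

Semi-major axis of the transfer orbit: a_t = (7410 + 45200)/2 = 26305 km.
Transfer time t = π√(a_t³/μ) = 41382.8 s.
The target's mean motion on its circular orbit is ω₂ = √(μ/r₂³) = 3.37039×10^-5 rad/s.
Angle swept by the target during transfer: ω₂·t = 1.39476 rad = 79.91°.
The spacecraft traverses 180° on the transfer ellipse, so the target must lead by 180° − 79.91° = 100°.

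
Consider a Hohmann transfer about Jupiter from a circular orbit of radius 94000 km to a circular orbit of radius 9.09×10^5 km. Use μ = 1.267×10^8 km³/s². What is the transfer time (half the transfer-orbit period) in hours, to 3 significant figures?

t = 27.5 hours

Transfer-ellipse semi-major axis a_t = (r₁ + r₂)/2 = (94000 + 9.090×10^5)/2 = 5.015×10^5 km.
Transfer time t = π√(a_t³/μ) = π√((5.015×10^5)³ / 1.267×10^8) = 99120 s.
Converting: 99120 s ÷ 3600 s/hour = 27.5 hours.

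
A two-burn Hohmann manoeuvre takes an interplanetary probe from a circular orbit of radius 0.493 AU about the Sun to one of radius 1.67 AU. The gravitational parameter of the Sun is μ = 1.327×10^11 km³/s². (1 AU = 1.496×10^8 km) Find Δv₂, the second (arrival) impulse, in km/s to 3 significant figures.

In km: r₁ = 0.493 × 1.496×10^8 = 7.37528×10^7 km; r₂ = 1.67 × 1.496×10^8 = 2.49832×10^8 km.
Transfer-ellipse semi-major axis a_t = (r₁ + r₂)/2 = (7.37528×10^7 + 2.49832×10^8)/2 = 1.617924×10^8 km.
On the circular orbit at r = 2.49832×10^8 km, v_c = √(μ/r) = 23.0468 km/s.
Vis-viva on the transfer ellipse at r = 2.49832×10^8 km gives v_t = √[μ(2/r − 1/a_t)] = 15.5604 km/s.
Δv₂ = |v_t − v_c| = |15.5604 − 23.0468| = 7.486 km/s.

Δv₂ = 7.49 km/s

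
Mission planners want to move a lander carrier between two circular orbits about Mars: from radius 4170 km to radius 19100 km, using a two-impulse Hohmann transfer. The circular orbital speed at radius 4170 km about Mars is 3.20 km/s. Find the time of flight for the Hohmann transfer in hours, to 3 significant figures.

From the circular-orbit relation v² = μ/r at r = 4170 km: μ = v²r = (3.20)² × 4170 = 42700.8 km³/s².
Semi-major axis of the transfer orbit: a_t = (4170 + 19100)/2 = 11635 km.
By Kepler's third law the transfer-orbit period is T = 2π√(a_t³/μ), so t = T/2 = 19080 s.
Converting: 19080 s ÷ 3600 s/hour = 5.30 hours.

t = 5.30 hours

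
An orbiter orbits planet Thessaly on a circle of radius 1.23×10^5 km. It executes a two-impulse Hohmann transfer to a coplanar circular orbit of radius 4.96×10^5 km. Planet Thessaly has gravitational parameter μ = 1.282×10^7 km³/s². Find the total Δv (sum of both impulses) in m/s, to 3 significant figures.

Δv = 4590 m/s

The Hohmann ellipse has a_t = (r₁ + r₂)/2 = 3.095×10^5 km.
Circular speed at r₁: v₁ = √(μ/r₁) = √(1.282×10^7/1.230×10^5) = 10.209 km/s.
On the transfer ellipse at r₁, vis-viva equation gives v_p = √[μ(2/r₁ − 1/a_t)] = 12.924 km/s.
First burn Δv₁ = |v_p − v₁| = 2.715 km/s.
At r₂, v₂ = √(μ/r₂) = 5.084 km/s.
Transfer-orbit speed at r₂: v_a = √[μ(2/r₂ − 1/a_t)] = 3.205 km/s.
Second burn Δv₂ = |v₂ − v_a| = 1.879 km/s.
Δv = Δv₁ + Δv₂ = 2.715 + 1.879 = 4.594 km/s.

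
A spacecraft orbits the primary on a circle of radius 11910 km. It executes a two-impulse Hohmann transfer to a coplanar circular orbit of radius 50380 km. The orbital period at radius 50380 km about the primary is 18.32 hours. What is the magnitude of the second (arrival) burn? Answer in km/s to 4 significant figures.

Δv₂ = 1.832 km/s

From Kepler's third law T² = 4π²r³/μ at r = 50380 km, T = 18.32 hours = 18.32 × 3600 s = 65952 s: μ = 4π²r³/T² = 1.16059×10^6 km³/s².
The Hohmann ellipse has a_t = (r₁ + r₂)/2 = 31145 km.
On the circular orbit at r = 50380 km, v_c = √(μ/r) = 4.800 km/s.
Vis-viva on the transfer ellipse at r = 50380 km gives v_t = √[μ(2/r − 1/a_t)] = 2.968 km/s.
Δv₂ = |v_t − v_c| = |2.968 − 4.800| = 1.832 km/s.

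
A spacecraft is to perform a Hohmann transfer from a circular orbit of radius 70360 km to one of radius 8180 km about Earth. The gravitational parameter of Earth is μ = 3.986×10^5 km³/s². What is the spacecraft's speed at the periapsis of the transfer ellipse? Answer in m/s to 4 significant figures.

v = 9344 m/s

Semi-major axis of the transfer orbit: a_t = (70360 + 8180)/2 = 39270 km.
The periapsis of the transfer ellipse is at r = 8180 km.
From the vis-viva equation, v = √[μ(2/r − 1/a_t)] = 9.344 km/s.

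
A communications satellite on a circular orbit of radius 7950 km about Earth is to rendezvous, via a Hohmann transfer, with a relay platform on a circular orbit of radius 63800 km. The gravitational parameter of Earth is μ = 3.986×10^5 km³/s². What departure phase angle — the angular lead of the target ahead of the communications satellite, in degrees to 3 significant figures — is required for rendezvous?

φ = 104°

Transfer-ellipse semi-major axis a_t = (r₁ + r₂)/2 = (7950 + 63800)/2 = 35875 km.
The half-period of the transfer ellipse is t = π√(a_t³/μ) = 33810 s.
Target angular speed ω₂ = √(μ/r₂³) = 3.918×10^-5 rad/s.
Angle swept by the target during transfer: ω₂·t = 1.3247 rad = 75.90°.
The communications satellite traverses 180° on the transfer ellipse, so the target must lead by 180° − 75.90° = 104°.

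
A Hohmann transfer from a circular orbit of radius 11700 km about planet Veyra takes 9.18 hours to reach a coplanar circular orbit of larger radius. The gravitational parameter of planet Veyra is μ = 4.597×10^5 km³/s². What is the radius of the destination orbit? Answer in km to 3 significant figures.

Transfer time t = 9.18 hours = 33048 s, and t = π√(a_t³/μ).
So a_t = (μ t²/π²)^(1/3) = (4.597×10^5 × (33048)² / π²)^(1/3) = 37053 km.
Since a_t = (r₁ + r₂)/2, r₂ = 2a_t − r₁ = 2×37053 − 11700 = 62406 km.

r₂ = 62400 km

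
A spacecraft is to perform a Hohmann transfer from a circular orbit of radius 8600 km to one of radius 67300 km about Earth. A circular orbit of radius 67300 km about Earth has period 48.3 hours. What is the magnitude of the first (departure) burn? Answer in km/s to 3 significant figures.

From Kepler's third law T² = 4π²r³/μ at r = 67300 km, T = 48.3 hours = 48.3 × 3600 s = 1.7388×10^5 s: μ = 4π²r³/T² = 3.98021×10^5 km³/s².
The Hohmann ellipse has a_t = (r₁ + r₂)/2 = 37950 km.
On the circular orbit at r = 8600 km, v_c = √(μ/r) = 6.80305 km/s.
Vis-viva on the transfer ellipse at r = 8600 km gives v_t = √[μ(2/r − 1/a_t)] = 9.05952 km/s.
Δv₁ = |v_t − v_c| = |9.05952 − 6.80305| = 2.256 km/s.

Δv₁ = 2.26 km/s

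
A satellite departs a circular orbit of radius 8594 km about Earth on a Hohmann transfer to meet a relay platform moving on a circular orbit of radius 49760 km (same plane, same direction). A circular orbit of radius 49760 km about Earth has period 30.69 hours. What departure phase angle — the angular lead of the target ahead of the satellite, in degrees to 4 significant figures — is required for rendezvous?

From Kepler's third law T² = 4π²r³/μ at r = 49760 km, T = 30.69 hours = 30.69 × 3600 s = 1.10484×10^5 s: μ = 4π²r³/T² = 3.98476×10^5 km³/s².
Semi-major axis of the transfer orbit: a_t = (8594 + 49760)/2 = 29177 km.
The half-period of the transfer ellipse is t = π√(a_t³/μ) = 24803.3 s.
The target's mean motion on its circular orbit is ω₂ = √(μ/r₂³) = 5.68696×10^-5 rad/s.
Angle swept by the target during transfer: ω₂·t = 1.4106 rad = 80.82°.
Arrival is 180° from departure on the ellipse, so φ = 180° − 80.82° = 99.18°.

φ = 99.18°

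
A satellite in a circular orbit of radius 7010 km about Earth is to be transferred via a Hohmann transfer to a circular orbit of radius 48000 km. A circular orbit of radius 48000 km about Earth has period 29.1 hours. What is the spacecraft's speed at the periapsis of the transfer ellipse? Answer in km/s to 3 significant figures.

v = 9.95 km/s

From Kepler's third law T² = 4π²r³/μ at r = 48000 km, T = 29.1 hours = 29.1 × 3600 s = 1.0476×10^5 s: μ = 4π²r³/T² = 3.97825×10^5 km³/s².
Transfer-ellipse semi-major axis a_t = (r₁ + r₂)/2 = (7010 + 48000)/2 = 27505 km.
The periapsis of the transfer ellipse is at r = 7010 km.
Applying v² = μ(2/r − 1/a_t): v = 9.952 km/s.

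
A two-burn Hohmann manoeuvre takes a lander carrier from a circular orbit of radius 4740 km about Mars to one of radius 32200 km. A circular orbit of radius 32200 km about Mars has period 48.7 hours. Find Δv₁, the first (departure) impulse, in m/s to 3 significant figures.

Δv₁ = 964 m/s

From Kepler's third law T² = 4π²r³/μ at r = 32200 km, T = 48.7 hours = 48.7 × 3600 s = 1.7532×10^5 s: μ = 4π²r³/T² = 42881.0 km³/s².
The Hohmann ellipse has a_t = (r₁ + r₂)/2 = 18470 km.
On the circular orbit at r = 4740 km, v_c = √(μ/r) = 3.00776 km/s.
Vis-viva on the transfer ellipse at r = 4740 km gives v_t = √[μ(2/r − 1/a_t)] = 3.97134 km/s.
Δv₁ = |v_t − v_c| = |3.97134 − 3.00776| = 0.9636 km/s.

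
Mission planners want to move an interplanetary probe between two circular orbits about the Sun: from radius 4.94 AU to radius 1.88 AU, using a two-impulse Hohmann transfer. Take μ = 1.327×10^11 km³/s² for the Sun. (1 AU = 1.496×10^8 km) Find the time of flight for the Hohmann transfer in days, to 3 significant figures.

In km: r₁ = 4.94 × 1.496×10^8 = 7.39024×10^8 km; r₂ = 1.88 × 1.496×10^8 = 2.81248×10^8 km.
Semi-major axis of the transfer orbit: a_t = (7.39024×10^8 + 2.81248×10^8)/2 = 5.10136×10^8 km.
Half the transfer-orbit period gives t = π√(a_t³/μ) = 9.937×10^7 s.
Converting: 9.937×10^7 s ÷ 86400 s/day = 1150 days.

t = 1150 days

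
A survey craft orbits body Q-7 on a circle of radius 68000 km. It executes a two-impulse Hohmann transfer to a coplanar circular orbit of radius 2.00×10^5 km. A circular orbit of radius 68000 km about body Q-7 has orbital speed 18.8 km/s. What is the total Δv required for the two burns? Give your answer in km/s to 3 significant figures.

Δv = 7.32 km/s

From the circular-orbit relation v² = μ/r at r = 68000 km: μ = v²r = (18.8)² × 68000 = 2.40339×10^7 km³/s².
Transfer-ellipse semi-major axis a_t = (r₁ + r₂)/2 = (68000 + 2.000×10^5)/2 = 1.340×10^5 km.
At r₁ the circular-orbit speed is v₁ = √(μ/r₁) = 18.800 km/s.
Transfer-orbit speed at r₁ (vis-viva equation): v_p = √[μ(2/r₁ − 1/a_t)] = 22.968 km/s.
First burn Δv₁ = |v_p − v₁| = 4.168 km/s.
Circular speed at r₂: v₂ = √(μ/r₂) = 10.962 km/s.
Transfer-orbit speed at r₂: v_a = √[μ(2/r₂ − 1/a_t)] = 7.8091 km/s.
Second burn Δv₂ = |v₂ − v_a| = 3.153 km/s.
Δv = Δv₁ + Δv₂ = 4.168 + 3.153 = 7.321 km/s.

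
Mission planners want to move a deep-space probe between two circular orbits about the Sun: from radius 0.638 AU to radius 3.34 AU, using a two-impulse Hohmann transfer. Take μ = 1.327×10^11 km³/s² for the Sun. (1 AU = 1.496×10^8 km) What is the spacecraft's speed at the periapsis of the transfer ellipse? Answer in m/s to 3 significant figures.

In km: r₁ = 0.638 × 1.496×10^8 = 9.54448×10^7 km; r₂ = 3.34 × 1.496×10^8 = 4.99664×10^8 km.
Semi-major axis of the transfer orbit: a_t = (9.54448×10^7 + 4.99664×10^8)/2 = 2.975544×10^8 km.
The periapsis of the transfer ellipse is at r = 9.54448×10^7 km.
From the vis-viva equation, v = √[μ(2/r − 1/a_t)] = 48.32 km/s.

v = 48300 m/s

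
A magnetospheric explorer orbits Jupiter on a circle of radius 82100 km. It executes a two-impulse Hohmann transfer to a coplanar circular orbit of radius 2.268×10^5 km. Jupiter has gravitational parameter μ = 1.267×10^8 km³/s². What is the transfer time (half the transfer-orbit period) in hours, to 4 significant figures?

The Hohmann ellipse has a_t = (r₁ + r₂)/2 = 1.5445×10^5 km.
Transfer time t = π√(a_t³/μ) = π√((1.5445×10^5)³ / 1.267×10^8) = 16940 s.
Converting: 16940 s ÷ 3600 s/hour = 4.706 hours.

t = 4.706 hours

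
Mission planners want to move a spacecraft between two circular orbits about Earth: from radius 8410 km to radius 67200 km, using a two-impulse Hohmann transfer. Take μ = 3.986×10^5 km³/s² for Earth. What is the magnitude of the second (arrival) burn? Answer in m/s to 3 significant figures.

Δv₂ = 1290 m/s

Transfer-ellipse semi-major axis a_t = (r₁ + r₂)/2 = (8410 + 67200)/2 = 37805 km.
On the circular orbit at r = 67200 km, v_c = √(μ/r) = 2.4355 km/s.
Transfer-orbit speed at the same r (vis-viva, a = a_t): v_t = √[μ(2/r − 1/a_t)] = 1.1487 km/s.
Δv₂ = |v_t − v_c| = |1.1487 − 2.4355| = 1.287 km/s.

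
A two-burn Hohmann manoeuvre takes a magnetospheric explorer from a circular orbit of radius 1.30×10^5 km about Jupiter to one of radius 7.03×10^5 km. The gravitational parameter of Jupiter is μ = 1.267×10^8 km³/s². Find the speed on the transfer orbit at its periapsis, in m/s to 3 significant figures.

v = 40600 m/s

The Hohmann ellipse has a_t = (r₁ + r₂)/2 = 4.165×10^5 km.
At periapsis, r = 1.300×10^5 km.
From the vis-viva equation, v = √[μ(2/r − 1/a_t)] = 40.56 km/s.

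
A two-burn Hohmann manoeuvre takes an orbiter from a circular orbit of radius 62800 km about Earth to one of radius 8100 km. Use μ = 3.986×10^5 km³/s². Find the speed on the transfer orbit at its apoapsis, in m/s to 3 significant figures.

Semi-major axis of the transfer orbit: a_t = (62800 + 8100)/2 = 35450 km.
The apoapsis of the transfer ellipse is at r = 62800 km.
From the vis-viva equation, v = √[μ(2/r − 1/a_t)] = 1.204 km/s.

v = 1200 m/s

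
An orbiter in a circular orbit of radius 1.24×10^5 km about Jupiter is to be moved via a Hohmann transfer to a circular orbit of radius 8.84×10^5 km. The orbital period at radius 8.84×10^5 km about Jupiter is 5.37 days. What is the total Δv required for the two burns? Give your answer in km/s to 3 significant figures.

Δv = 16.4 km/s

From Kepler's third law T² = 4π²r³/μ at r = 8.84×10^5 km, T = 5.37 days = 5.37 × 86400 s = 4.63968×10^5 s: μ = 4π²r³/T² = 1.26689×10^8 km³/s².
Semi-major axis of the transfer orbit: a_t = (1.240×10^5 + 8.840×10^5)/2 = 5.040×10^5 km.
Circular speed at r₁: v₁ = √(μ/r₁) = √(1.26689×10^8/1.240×10^5) = 31.96 km/s.
Transfer-orbit speed at r₁ (v² = μ(2/r − 1/a)): v_p = √[μ(2/r₁ − 1/a_t)] = 42.33 km/s.
First burn Δv₁ = |v_p − v₁| = 10.37 km/s.
At r₂, v₂ = √(μ/r₂) = 11.971 km/s.
Transfer-orbit speed at r₂: v_a = √[μ(2/r₂ − 1/a_t)] = 5.9380 km/s.
Second burn Δv₂ = |v₂ − v_a| = 6.033 km/s.
Total Δv = Δv₁ + Δv₂ = 16.40 km/s.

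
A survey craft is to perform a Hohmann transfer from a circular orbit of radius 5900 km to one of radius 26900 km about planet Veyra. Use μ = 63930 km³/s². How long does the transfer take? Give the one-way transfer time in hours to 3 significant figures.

t = 7.25 hours

Semi-major axis of the transfer orbit: a_t = (5900 + 26900)/2 = 16400 km.
Transfer time t = π√(a_t³/μ) = π√((16400)³ / 63930) = 26100 s.
Converting: 26100 s ÷ 3600 s/hour = 7.25 hours.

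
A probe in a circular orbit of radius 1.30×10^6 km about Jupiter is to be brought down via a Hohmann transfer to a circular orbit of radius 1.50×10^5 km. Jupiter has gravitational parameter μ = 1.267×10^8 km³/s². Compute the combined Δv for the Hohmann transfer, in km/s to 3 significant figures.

Semi-major axis of the transfer orbit: a_t = (1.300×10^6 + 1.500×10^5)/2 = 7.250×10^5 km.
At r₁ the circular-orbit speed is v₁ = √(μ/r₁) = 9.872 km/s.
On the transfer ellipse at r₁, v² = μ(2/r − 1/a) gives v_a = √[μ(2/r₁ − 1/a_t)] = 4.490 km/s.
First burn Δv₁ = |v_a − v₁| = 5.382 km/s.
At r₂, v₂ = √(μ/r₂) = 29.0631 km/s.
Transfer-orbit speed at r₂: v_p = √[μ(2/r₂ − 1/a_t)] = 38.9175 km/s.
Second burn Δv₂ = |v₂ − v_p| = 9.854 km/s.
Total Δv = Δv₁ + Δv₂ = 15.24 km/s.

Δv = 15.2 km/s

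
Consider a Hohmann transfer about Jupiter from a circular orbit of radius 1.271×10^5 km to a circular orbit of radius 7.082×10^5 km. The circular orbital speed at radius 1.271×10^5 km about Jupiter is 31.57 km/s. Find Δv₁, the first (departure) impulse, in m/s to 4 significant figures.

Δv₁ = 9540 m/s

From the circular-orbit relation v² = μ/r at r = 1.271×10^5 km: μ = v²r = (31.57)² × 1.271×10^5 = 1.26676×10^8 km³/s².
The Hohmann ellipse has a_t = (r₁ + r₂)/2 = 4.1765×10^5 km.
On the circular orbit at r = 1.271×10^5 km, v_c = √(μ/r) = 31.57 km/s.
Transfer-orbit speed at the same r (vis-viva, a = a_t): v_t = √[μ(2/r − 1/a_t)] = 41.11 km/s.
Δv₁ = |v_t − v_c| = |41.11 − 31.57| = 9.540 km/s.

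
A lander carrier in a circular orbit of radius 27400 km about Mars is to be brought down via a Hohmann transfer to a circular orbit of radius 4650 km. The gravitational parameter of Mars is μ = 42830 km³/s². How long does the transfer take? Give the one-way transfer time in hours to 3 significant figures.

The Hohmann ellipse has a_t = (r₁ + r₂)/2 = 16025 km.
Half the transfer-orbit period gives t = π√(a_t³/μ) = 30790 s.
Converting: 30790 s ÷ 3600 s/hour = 8.55 hours.

t = 8.55 hours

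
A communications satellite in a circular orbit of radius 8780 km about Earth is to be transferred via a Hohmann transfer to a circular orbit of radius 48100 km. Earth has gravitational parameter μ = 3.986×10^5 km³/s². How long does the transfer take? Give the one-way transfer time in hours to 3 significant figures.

Semi-major axis of the transfer orbit: a_t = (8780 + 48100)/2 = 28440 km.
Transfer time t = π√(a_t³/μ) = π√((28440)³ / 3.986×10^5) = 23870 s.
Converting: 23870 s ÷ 3600 s/hour = 6.63 hours.

t = 6.63 hours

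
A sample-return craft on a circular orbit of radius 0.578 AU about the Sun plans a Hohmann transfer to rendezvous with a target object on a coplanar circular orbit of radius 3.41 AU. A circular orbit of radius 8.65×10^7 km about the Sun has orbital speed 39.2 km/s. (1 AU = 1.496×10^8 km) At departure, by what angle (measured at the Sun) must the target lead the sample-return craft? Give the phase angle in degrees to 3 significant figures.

From the circular-orbit relation v² = μ/r at r = 8.65×10^7 km: μ = v²r = (39.2)² × 8.65×10^7 = 1.32919×10^11 km³/s².
In km: r₁ = 0.578 × 1.496×10^8 = 8.64688×10^7 km; r₂ = 3.41 × 1.496×10^8 = 5.10136×10^8 km.
The Hohmann ellipse has a_t = (r₁ + r₂)/2 = 2.983024×10^8 km.
Transfer time t = π√(a_t³/μ) = 4.440×10^7 s.
Target angular speed ω₂ = √(μ/r₂³) = 3.164×10^-8 rad/s.
Angle swept by the target during transfer: ω₂·t = 1.4048 rad = 80.49°.
Arrival is 180° from departure on the ellipse, so φ = 180° − 80.49° = 99.5°.

φ = 99.5°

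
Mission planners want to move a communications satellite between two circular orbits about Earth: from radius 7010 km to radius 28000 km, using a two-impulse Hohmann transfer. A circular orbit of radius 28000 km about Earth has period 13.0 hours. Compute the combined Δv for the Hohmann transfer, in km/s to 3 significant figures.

From Kepler's third law T² = 4π²r³/μ at r = 28000 km, T = 13.0 hours = 13.0 × 3600 s = 46800 s: μ = 4π²r³/T² = 3.95678×10^5 km³/s².
Transfer-ellipse semi-major axis a_t = (r₁ + r₂)/2 = (7010 + 28000)/2 = 17505 km.
Circular speed at r₁: v₁ = √(μ/r₁) = √(3.95678×10^5/7010) = 7.513 km/s.
Transfer-orbit speed at r₁ (vis-viva equation): v_p = √[μ(2/r₁ − 1/a_t)] = 9.502 km/s.
First burn Δv₁ = |v_p − v₁| = 1.989 km/s.
Circular speed at r₂: v₂ = √(μ/r₂) = 3.759 km/s.
Transfer-orbit speed at r₂: v_a = √[μ(2/r₂ − 1/a_t)] = 2.379 km/s.
Second burn Δv₂ = |v₂ − v_a| = 1.380 km/s.
Total Δv = Δv₁ + Δv₂ = 3.369 km/s.

Δv = 3.37 km/s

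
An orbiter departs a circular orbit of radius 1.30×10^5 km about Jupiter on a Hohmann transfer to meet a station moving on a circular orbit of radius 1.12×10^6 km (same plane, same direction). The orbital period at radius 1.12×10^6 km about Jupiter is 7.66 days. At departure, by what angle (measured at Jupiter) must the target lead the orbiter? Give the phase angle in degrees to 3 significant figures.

From Kepler's third law T² = 4π²r³/μ at r = 1.12×10^6 km, T = 7.66 days = 7.66 × 86400 s = 6.61824×10^5 s: μ = 4π²r³/T² = 1.26628×10^8 km³/s².
The Hohmann ellipse has a_t = (r₁ + r₂)/2 = 6.250×10^5 km.
The half-period of the transfer ellipse is t = π√(a_t³/μ) = 1.37945×10^5 s.
The target's mean motion on its circular orbit is ω₂ = √(μ/r₂³) = 9.49374×10^-6 rad/s.
Angle swept by the target during transfer: ω₂·t = 1.30961 rad = 75.04°.
Arrival is 180° from departure on the ellipse, so φ = 180° − 75.04° = 105°.

φ = 105°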